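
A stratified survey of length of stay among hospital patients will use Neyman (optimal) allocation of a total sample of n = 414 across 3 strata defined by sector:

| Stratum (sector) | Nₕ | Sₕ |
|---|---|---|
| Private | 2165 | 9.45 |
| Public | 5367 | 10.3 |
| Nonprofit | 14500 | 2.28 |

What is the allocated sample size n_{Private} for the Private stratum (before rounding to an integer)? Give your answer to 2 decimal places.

77.85

Neyman allocation: nₕ = n·NₕSₕ / Σⱼ NⱼSⱼ.
Σ NⱼSⱼ = 2165·9.45 + 5367·10.3 + 14500·2.28 = 108799.35.
n_{Private} = 414·2165·9.45 / 108799.35 = 77.85.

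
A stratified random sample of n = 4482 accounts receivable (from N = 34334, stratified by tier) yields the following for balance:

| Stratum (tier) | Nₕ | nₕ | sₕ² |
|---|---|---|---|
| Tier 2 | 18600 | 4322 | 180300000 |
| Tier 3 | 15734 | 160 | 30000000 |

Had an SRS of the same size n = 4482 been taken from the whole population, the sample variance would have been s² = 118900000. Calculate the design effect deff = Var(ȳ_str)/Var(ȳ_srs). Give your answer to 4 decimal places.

2.0972

Var(ȳ_str) = Σ Wₕ²(1−fₕ)sₕ²/nₕ with Wₕ = Nₕ/34334:
  Tier 2: (18600/34334)²·(1−4322/18600)·180300000/4322 = 9398.1523
  Tier 3: (15734/34334)²·(1−160/15734)·30000000/160 = 38975.508
  → Var(ȳ_str) = 48373.66.
Var(ȳ_srs) = (1 − 4482/34334)·118900000/4482 = 23065.296.
deff = 48373.66 / 23065.296 = 2.0972.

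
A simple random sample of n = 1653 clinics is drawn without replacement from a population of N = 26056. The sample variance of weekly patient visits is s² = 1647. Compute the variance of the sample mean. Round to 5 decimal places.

Under SRS without replacement, Var(ȳ) = (1 − f)·s²/n with f = n/N = 1653/26056 = 0.06344028.
Var(ȳ) = (1 − 0.06344028)·1647/1653 = 0.93655972·0.99637024 = 0.93316023.

0.93316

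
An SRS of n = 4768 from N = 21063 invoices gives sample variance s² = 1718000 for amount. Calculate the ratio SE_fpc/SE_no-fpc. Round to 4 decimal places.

0.8796

f = n/N = 4768/21063 = 0.22636851.
SE_no-fpc = √(s²/n) = 18.982065; SE_fpc = √((1−f)s²/n) = 16.695927.
Ratio = √(1−f) = 0.87956324.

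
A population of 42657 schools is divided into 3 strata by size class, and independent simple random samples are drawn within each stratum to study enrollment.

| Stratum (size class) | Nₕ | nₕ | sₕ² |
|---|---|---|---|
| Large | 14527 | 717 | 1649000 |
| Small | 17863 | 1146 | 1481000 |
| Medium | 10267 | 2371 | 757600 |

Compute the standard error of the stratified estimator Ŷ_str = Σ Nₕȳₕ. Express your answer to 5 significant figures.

934450

Var(Ŷ_str) = Σₕ Nₕ²(1 − fₕ)sₕ²/nₕ.
Large: 14527²·(1 − 717/14527)·1649000/717 = 4.6139312 × 10^11.
Small: 17863²·(1 − 1146/17863)·1481000/1146 = 3.8590747 × 10^11.
Medium: 10267²·(1 − 2371/10267)·757600/2371 = 2.590354 × 10^10.
Sum = 8.7320413 × 10^11.
SE = √(8.7320413 × 10^11) = 934450.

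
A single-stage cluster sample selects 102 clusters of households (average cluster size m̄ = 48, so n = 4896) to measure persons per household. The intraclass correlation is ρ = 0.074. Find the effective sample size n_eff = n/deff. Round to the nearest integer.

deff = 1 + (48 − 1)·0.074 = 1 + 3.478 = 4.478.
n_eff = 4896 / 4.478 = 1093.

1093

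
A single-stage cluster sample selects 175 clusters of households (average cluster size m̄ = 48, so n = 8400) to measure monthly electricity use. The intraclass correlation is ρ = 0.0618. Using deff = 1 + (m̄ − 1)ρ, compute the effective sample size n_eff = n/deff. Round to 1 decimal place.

2151.3

deff = 1 + (48 − 1)·0.0618 = 1 + 2.9046 = 3.9046.
n_eff = 8400 / 3.9046 = 2151.3.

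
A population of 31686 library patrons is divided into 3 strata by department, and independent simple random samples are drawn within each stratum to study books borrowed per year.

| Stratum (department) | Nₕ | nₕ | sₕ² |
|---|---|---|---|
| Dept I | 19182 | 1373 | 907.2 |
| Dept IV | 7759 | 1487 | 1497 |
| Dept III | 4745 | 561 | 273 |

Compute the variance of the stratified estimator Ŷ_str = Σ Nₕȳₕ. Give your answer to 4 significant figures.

Var(Ŷ_str) = Σₕ Nₕ²(1 − fₕ)sₕ²/nₕ.
Dept I: 19182²·(1 − 1373/19182)·907.2/1373 = 2.2571786 × 10^8.
Dept IV: 7759²·(1 − 1487/7759)·1497/1487 = 4.8991714 × 10^7.
Dept III: 4745²·(1 − 561/4745)·273/561 = 9.6611245 × 10^6.
Sum = 2.843707 × 10^8.

2.844 × 10^8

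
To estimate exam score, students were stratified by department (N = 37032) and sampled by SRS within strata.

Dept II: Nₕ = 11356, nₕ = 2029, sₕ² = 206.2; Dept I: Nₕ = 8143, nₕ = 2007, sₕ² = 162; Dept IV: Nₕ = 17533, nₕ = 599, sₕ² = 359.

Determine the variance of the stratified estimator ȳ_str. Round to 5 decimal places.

Var(ȳ_str) = Σₕ Wₕ²(1 − fₕ)sₕ²/nₕ with Wₕ = Nₕ/N, N = 37032.
Dept II: Wₕ = 0.30665370; term = 0.30665370²·(1 − 0.17867207)·206.2/2029 = 0.007849096.
Dept I: Wₕ = 0.21989091; term = 0.21989091²·(1 − 0.24646936)·162/2007 = 0.0029409192.
Dept IV: Wₕ = 0.47345539; term = 0.47345539²·(1 − 0.03416415)·359/599 = 0.12975649.
Sum = 0.14054651.

0.14055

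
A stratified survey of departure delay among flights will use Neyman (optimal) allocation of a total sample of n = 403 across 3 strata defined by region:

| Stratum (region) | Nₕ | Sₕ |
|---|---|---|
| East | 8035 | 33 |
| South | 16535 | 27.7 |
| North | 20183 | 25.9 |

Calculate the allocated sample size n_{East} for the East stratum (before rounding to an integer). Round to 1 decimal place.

85.8

Neyman allocation: nₕ = n·NₕSₕ / Σⱼ NⱼSⱼ.
Σ NⱼSⱼ = 8035·33 + 16535·27.7 + 20183·25.9 = 1.2459142 × 10^6.
n_{East} = 403·8035·33 / (1.2459142 × 10^6) = 85.8.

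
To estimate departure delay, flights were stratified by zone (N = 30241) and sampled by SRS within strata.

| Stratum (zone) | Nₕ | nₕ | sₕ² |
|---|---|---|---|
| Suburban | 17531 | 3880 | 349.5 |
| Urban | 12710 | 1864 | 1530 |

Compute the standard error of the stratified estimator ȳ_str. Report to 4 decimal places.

Var(ȳ_str) = Σₕ Wₕ²(1 − fₕ)sₕ²/nₕ with Wₕ = Nₕ/N, N = 30241.
Suburban: Wₕ = 0.57970967; term = 0.57970967²·(1 − 0.22132223)·349.5/3880 = 0.023571885.
Urban: Wₕ = 0.42029033; term = 0.42029033²·(1 − 0.14665618)·1530/1864 = 0.12372811.
Sum = 0.1473.
SE = √(0.1473) = 0.3838.

0.3838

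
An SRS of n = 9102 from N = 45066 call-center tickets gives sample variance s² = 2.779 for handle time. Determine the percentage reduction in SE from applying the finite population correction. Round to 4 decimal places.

10.6675

f = n/N = 9102/45066 = 0.20197044.
SE_no-fpc = √(s²/n) = 0.017473337; SE_fpc = √((1−f)s²/n) = 0.015609369.
Ratio = √(1−f) = 0.89332500. Reduction = 100·(1 − 0.89332500) = 10.6675%.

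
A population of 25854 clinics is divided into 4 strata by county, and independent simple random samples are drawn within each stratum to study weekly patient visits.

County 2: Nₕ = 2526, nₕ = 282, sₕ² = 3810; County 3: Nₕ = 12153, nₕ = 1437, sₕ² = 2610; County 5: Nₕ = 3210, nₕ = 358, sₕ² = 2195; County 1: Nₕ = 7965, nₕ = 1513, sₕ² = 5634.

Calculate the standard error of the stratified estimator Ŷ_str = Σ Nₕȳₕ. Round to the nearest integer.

Var(Ŷ_str) = Σₕ Nₕ²(1 − fₕ)sₕ²/nₕ.
County 2: 2526²·(1 − 282/2526)·3810/282 = 7.6582946 × 10^7.
County 3: 12153²·(1 − 1437/12153)·2610/1437 = 2.3653747 × 10^8.
County 5: 3210²·(1 − 358/3210)·2195/358 = 5.6131423 × 10^7.
County 1: 7965²·(1 − 1513/7965)·5634/1513 = 1.9136304 × 10^8.
Sum = 5.6061488 × 10^8.
SE = √(5.6061488 × 10^8) = 23677.

23677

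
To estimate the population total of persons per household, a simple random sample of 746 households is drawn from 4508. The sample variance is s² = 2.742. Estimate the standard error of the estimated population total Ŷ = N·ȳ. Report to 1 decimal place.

249.7

Var(Ŷ) = N²·Var(ȳ) = N²·(1 − n/N)·s²/n.
f = 746/4508 = 0.16548358; Var(ȳ) = 0.83451642·2.742/746 = 0.0030673512.
Var(Ŷ) = 4508² · 0.0030673512 = 62334.907.
SE(Ŷ) = √(62334.907) = 249.7.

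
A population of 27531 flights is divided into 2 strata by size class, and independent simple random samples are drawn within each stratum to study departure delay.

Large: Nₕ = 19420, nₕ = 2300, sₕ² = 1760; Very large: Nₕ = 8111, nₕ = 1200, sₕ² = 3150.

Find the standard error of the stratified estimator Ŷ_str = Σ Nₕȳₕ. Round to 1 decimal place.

Var(Ŷ_str) = Σₕ Nₕ²(1 − fₕ)sₕ²/nₕ.
Large: 19420²·(1 − 2300/19420)·1760/2300 = 2.5441213 × 10^8.
Very large: 8111²·(1 − 1200/8111)·3150/1200 = 1.4714469 × 10^8.
Sum = 4.0155682 × 10^8.
SE = √(4.0155682 × 10^8) = 20038.9.

20038.9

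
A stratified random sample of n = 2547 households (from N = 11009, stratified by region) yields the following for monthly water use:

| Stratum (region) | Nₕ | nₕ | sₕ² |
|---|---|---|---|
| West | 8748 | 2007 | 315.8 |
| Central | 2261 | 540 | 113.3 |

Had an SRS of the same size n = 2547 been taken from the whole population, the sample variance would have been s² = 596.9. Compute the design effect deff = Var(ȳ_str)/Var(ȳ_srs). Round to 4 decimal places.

Var(ȳ_str) = Σ Wₕ²(1−fₕ)sₕ²/nₕ with Wₕ = Nₕ/11009:
  West: (8748/11009)²·(1−2007/8748)·315.8/2007 = 0.076560033
  Central: (2261/11009)²·(1−540/2261)·113.3/540 = 0.0067363065
  → Var(ȳ_str) = 0.08329634.
Var(ȳ_srs) = (1 − 2547/11009)·596.9/2547 = 0.18013487.
deff = 0.08329634 / 0.18013487 = 0.4624.

0.4624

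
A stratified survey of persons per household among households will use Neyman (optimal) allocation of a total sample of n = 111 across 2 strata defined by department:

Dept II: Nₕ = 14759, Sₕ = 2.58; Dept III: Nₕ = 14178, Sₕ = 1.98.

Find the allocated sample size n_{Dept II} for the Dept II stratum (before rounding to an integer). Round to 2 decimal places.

Neyman allocation: nₕ = n·NₕSₕ / Σⱼ NⱼSⱼ.
Σ NⱼSⱼ = 14759·2.58 + 14178·1.98 = 66150.66.
n_{Dept II} = 111·14759·2.58 / 66150.66 = 63.89.

63.89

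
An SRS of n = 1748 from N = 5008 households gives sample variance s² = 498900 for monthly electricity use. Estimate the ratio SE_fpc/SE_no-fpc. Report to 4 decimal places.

f = n/N = 1748/5008 = 0.34904153.
SE_no-fpc = √(s²/n) = 16.894138; SE_fpc = √((1−f)s²/n) = 13.630528.
Ratio = √(1−f) = 0.80681997.

0.8068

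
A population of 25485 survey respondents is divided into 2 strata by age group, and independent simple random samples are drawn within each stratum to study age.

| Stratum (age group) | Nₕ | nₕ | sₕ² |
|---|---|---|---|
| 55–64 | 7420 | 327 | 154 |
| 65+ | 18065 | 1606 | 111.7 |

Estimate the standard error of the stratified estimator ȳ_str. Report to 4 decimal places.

Var(ȳ_str) = Σₕ Wₕ²(1 − fₕ)sₕ²/nₕ with Wₕ = Nₕ/N, N = 25485.
55–64: Wₕ = 0.29115166; term = 0.29115166²·(1 − 0.04407008)·154/327 = 0.038162565.
65+: Wₕ = 0.70884834; term = 0.70884834²·(1 − 0.08890119)·111.7/1606 = 0.031840492.
Sum = 0.070003057.
SE = √(0.070003057) = 0.2646.

0.2646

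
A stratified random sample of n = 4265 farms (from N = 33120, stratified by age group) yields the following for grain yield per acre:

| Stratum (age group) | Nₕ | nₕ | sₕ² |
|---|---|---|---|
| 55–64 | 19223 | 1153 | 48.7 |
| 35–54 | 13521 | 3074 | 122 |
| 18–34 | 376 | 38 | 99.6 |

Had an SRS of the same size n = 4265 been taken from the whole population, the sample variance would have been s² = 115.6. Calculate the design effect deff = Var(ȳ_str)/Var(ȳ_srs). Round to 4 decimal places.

Var(ȳ_str) = Σ Wₕ²(1−fₕ)sₕ²/nₕ with Wₕ = Nₕ/33120:
  55–64: (19223/33120)²·(1−1153/19223)·48.7/1153 = 0.013375139
  35–54: (13521/33120)²·(1−3074/13521)·122/3074 = 0.005110645
  18–34: (376/33120)²·(1−38/376)·99.6/38 = 3.0366842 × 10^-4
  → Var(ȳ_str) = 0.018789452.
Var(ȳ_srs) = (1 − 4265/33120)·115.6/4265 = 0.023613999.
deff = 0.018789452 / 0.023613999 = 0.7957.

0.7957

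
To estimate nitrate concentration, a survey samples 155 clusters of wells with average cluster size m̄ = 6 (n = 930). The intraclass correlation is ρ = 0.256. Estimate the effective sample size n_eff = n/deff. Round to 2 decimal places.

407.89

deff = 1 + (6 − 1)·0.256 = 1 + 1.28 = 2.28.
n_eff = 930 / 2.28 = 407.89.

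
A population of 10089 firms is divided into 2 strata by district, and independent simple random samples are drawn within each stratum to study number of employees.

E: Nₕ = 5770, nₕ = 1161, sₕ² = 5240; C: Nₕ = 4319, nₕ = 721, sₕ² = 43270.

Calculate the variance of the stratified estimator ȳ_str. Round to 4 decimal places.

10.3414

Var(ȳ_str) = Σₕ Wₕ²(1 − fₕ)sₕ²/nₕ with Wₕ = Nₕ/N, N = 10089.
E: Wₕ = 0.57191000; term = 0.57191000²·(1 − 0.20121317)·5240/1161 = 1.1791942.
C: Wₕ = 0.42809000; term = 0.42809000²·(1 − 0.16693679)·43270/721 = 9.1621996.
Sum = 10.341394.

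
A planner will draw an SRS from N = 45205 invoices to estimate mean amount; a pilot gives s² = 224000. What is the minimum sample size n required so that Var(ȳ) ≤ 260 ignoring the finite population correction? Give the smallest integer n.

Without fpc, n₀ = s²/D = 224000/260 = 861.5385.
Rounding up, n = 862.

862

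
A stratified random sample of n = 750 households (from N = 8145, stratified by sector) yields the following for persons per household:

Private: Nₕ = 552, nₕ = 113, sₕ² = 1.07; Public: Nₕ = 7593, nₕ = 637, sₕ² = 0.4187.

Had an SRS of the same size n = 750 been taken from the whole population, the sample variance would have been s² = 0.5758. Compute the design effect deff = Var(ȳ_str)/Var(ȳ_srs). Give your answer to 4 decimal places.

0.8004

Var(ȳ_str) = Σ Wₕ²(1−fₕ)sₕ²/nₕ with Wₕ = Nₕ/8145:
  Private: (552/8145)²·(1−113/552)·1.07/113 = 3.4588104 × 10^-5
  Public: (7593/8145)²·(1−637/7593)·0.4187/637 = 5.2330433 × 10^-4
  → Var(ȳ_str) = 5.5789243 × 10^-4.
Var(ȳ_srs) = (1 − 750/8145)·0.5758/750 = 6.9703966 × 10^-4.
deff = (5.5789243 × 10^-4) / (6.9703966 × 10^-4) = 0.8004.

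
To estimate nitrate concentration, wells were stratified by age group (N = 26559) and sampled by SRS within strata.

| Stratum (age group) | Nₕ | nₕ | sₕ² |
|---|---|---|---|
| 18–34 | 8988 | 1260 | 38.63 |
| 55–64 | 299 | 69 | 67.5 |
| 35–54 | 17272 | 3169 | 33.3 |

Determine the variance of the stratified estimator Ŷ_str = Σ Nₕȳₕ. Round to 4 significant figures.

Var(Ŷ_str) = Σₕ Nₕ²(1 − fₕ)sₕ²/nₕ.
18–34: 8988²·(1 − 1260/8988)·38.63/1260 = 2.1295328 × 10^6.
55–64: 299²·(1 − 69/299)·67.5/69 = 67275.
35–54: 17272²·(1 − 3169/17272)·33.3/3169 = 2.5596237 × 10^6.
Sum = 4.7564315 × 10^6.

4.756 × 10^6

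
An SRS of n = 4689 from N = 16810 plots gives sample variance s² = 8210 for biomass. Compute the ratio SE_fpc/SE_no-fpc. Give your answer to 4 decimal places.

0.8492

f = n/N = 4689/16810 = 0.27894111.
SE_no-fpc = √(s²/n) = 1.3232182; SE_fpc = √((1−f)s²/n) = 1.1236132.
Ratio = √(1−f) = 0.84915187.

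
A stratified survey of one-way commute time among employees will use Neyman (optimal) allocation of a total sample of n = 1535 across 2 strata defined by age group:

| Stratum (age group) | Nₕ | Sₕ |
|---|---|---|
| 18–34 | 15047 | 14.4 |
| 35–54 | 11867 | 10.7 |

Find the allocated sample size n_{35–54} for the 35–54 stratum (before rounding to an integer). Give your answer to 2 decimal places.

567.17

Neyman allocation: nₕ = n·NₕSₕ / Σⱼ NⱼSⱼ.
Σ NⱼSⱼ = 15047·14.4 + 11867·10.7 = 343653.7.
n_{35–54} = 1535·11867·10.7 / 343653.7 = 567.17.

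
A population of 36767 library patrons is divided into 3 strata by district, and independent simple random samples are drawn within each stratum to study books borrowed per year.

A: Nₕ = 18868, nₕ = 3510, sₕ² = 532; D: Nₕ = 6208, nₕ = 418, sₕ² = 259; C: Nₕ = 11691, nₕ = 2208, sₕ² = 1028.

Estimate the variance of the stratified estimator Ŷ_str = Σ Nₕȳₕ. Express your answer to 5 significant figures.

1.1781 × 10^8

Var(Ŷ_str) = Σₕ Nₕ²(1 − fₕ)sₕ²/nₕ.
A: 18868²·(1 − 3510/18868)·532/3510 = 4.3920275 × 10^7.
D: 6208²·(1 − 418/6208)·259/418 = 2.227172 × 10^7.
C: 11691²·(1 − 2208/11691)·1028/2208 = 5.1616845 × 10^7.
Sum = 1.1780884 × 10^8.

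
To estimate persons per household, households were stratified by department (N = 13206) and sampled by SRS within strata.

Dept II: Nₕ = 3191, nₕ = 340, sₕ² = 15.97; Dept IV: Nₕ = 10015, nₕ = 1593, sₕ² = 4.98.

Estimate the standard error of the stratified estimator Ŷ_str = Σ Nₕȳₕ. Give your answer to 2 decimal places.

Var(Ŷ_str) = Σₕ Nₕ²(1 − fₕ)sₕ²/nₕ.
Dept II: 3191²·(1 − 340/3191)·15.97/340 = 427316.85.
Dept IV: 10015²·(1 − 1593/10015)·4.98/1593 = 263681.56.
Sum = 690998.41.
SE = √(690998.41) = 831.26.

831.26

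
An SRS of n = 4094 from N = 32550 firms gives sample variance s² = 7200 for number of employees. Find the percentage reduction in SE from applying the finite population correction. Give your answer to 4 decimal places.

f = n/N = 4094/32550 = 0.12577573.
SE_no-fpc = √(s²/n) = 1.326149; SE_fpc = √((1−f)s²/n) = 1.2399488.
Ratio = √(1−f) = 0.93499961. Reduction = 100·(1 − 0.93499961) = 6.5000%.

6.5000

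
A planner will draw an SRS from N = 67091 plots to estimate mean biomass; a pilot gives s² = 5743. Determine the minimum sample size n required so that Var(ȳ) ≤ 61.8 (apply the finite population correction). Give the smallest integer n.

Without fpc, n₀ = s²/D = 5743/61.8 = 92.9288.
With fpc, (1 − n/N)·s²/n ≤ D requires n ≥ n₀/(1 + n₀/N) = 92.9288/(1 + 92.9288/67091) = 92.8003.
Rounding up, n = 93.

93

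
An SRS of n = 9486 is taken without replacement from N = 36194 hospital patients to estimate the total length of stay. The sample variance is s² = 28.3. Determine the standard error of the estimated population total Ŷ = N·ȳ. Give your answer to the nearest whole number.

1698

Var(Ŷ) = N²·Var(ȳ) = N²·(1 − n/N)·s²/n.
f = 9486/36194 = 0.26208764; Var(ȳ) = 0.73791236·28.3/9486 = 0.0022014463.
Var(Ŷ) = 36194² · 0.0022014463 = 2.8839071 × 10^6.
SE(Ŷ) = √(2.8839071 × 10^6) = 1698.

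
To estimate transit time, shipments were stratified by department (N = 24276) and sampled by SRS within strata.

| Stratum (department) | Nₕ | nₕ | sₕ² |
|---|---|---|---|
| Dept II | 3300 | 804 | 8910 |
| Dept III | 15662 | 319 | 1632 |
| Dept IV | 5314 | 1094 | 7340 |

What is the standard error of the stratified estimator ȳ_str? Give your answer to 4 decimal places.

1.5800

Var(ȳ_str) = Σₕ Wₕ²(1 − fₕ)sₕ²/nₕ with Wₕ = Nₕ/N, N = 24276.
Dept II: Wₕ = 0.13593673; term = 0.13593673²·(1 − 0.24363636)·8910/804 = 0.15489091.
Dept III: Wₕ = 0.64516395; term = 0.64516395²·(1 − 0.02036777)·1632/319 = 2.0860884.
Dept IV: Wₕ = 0.21889932; term = 0.21889932²·(1 − 0.20587128)·7340/1094 = 0.25530451.
Sum = 2.4962838.
SE = √(2.4962838) = 1.5800.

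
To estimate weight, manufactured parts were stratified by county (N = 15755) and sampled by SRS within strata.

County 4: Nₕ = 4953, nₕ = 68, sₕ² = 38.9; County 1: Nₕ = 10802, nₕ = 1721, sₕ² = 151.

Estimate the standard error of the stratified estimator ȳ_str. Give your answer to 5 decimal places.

0.30072

Var(ȳ_str) = Σₕ Wₕ²(1 − fₕ)sₕ²/nₕ with Wₕ = Nₕ/N, N = 15755.
County 4: Wₕ = 0.31437639; term = 0.31437639²·(1 − 0.01372905)·38.9/68 = 0.055761798.
County 1: Wₕ = 0.68562361; term = 0.68562361²·(1 − 0.15932235)·151/1721 = 0.034673454.
Sum = 0.090435252.
SE = √(0.090435252) = 0.30072.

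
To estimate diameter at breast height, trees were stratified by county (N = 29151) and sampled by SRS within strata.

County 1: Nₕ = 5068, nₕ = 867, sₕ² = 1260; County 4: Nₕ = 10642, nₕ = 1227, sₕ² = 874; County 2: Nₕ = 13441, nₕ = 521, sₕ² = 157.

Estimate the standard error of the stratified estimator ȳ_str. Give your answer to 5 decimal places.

0.42659

Var(ȳ_str) = Σₕ Wₕ²(1 − fₕ)sₕ²/nₕ with Wₕ = Nₕ/N, N = 29151.
County 1: Wₕ = 0.17385338; term = 0.17385338²·(1 − 0.17107340)·1260/867 = 0.036411102.
County 4: Wₕ = 0.36506466; term = 0.36506466²·(1 − 0.11529788)·874/1227 = 0.08398535.
County 2: Wₕ = 0.46108195; term = 0.46108195²·(1 − 0.03876200)·157/521 = 0.061581336.
Sum = 0.18197779.
SE = √(0.18197779) = 0.42659.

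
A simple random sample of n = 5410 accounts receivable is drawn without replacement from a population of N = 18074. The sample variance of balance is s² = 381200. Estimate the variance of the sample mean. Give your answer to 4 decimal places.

Under SRS without replacement, Var(ȳ) = (1 − f)·s²/n with f = n/N = 5410/18074 = 0.29932500.
Var(ȳ) = (1 − 0.29932500)·381200/5410 = 0.70067500·70.462107 = 49.371037.

49.3710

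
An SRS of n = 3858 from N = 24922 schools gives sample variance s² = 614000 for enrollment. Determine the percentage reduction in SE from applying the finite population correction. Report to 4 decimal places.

8.0654

f = n/N = 3858/24922 = 0.15480299.
SE_no-fpc = √(s²/n) = 12.61546; SE_fpc = √((1−f)s²/n) = 11.597972.
Ratio = √(1−f) = 0.91934597. Reduction = 100·(1 − 0.91934597) = 8.0654%.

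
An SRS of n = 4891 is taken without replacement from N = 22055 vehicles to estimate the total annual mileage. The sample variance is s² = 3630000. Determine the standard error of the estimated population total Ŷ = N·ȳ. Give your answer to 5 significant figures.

530050

Var(Ŷ) = N²·Var(ȳ) = N²·(1 − n/N)·s²/n.
f = 4891/22055 = 0.22176377; Var(ȳ) = 0.77823623·3630000/4891 = 577.59098.
Var(Ŷ) = 22055² · 577.59098 = 2.8095355 × 10^11.
SE(Ŷ) = √(2.8095355 × 10^11) = 530050.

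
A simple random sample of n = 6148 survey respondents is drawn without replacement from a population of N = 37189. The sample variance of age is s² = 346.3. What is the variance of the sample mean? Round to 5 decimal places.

Under SRS without replacement, Var(ȳ) = (1 − f)·s²/n with f = n/N = 6148/37189 = 0.16531770.
Var(ȳ) = (1 − 0.16531770)·346.3/6148 = 0.83468230·0.056327261 = 0.047015368.

0.04702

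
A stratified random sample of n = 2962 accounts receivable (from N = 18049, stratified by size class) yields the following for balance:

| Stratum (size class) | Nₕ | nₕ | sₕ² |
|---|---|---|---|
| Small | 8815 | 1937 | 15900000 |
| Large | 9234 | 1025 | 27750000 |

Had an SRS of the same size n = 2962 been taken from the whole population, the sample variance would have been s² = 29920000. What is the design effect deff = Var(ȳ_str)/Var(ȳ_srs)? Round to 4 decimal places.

Var(ȳ_str) = Σ Wₕ²(1−fₕ)sₕ²/nₕ with Wₕ = Nₕ/18049:
  Small: (8815/18049)²·(1−1937/8815)·15900000/1937 = 1527.7268
  Large: (9234/18049)²·(1−1025/9234)·27750000/1025 = 6299.5998
  → Var(ȳ_str) = 7827.3266.
Var(ȳ_srs) = (1 − 2962/18049)·29920000/2962 = 8443.5733.
deff = 7827.3266 / 8443.5733 = 0.9270.

0.9270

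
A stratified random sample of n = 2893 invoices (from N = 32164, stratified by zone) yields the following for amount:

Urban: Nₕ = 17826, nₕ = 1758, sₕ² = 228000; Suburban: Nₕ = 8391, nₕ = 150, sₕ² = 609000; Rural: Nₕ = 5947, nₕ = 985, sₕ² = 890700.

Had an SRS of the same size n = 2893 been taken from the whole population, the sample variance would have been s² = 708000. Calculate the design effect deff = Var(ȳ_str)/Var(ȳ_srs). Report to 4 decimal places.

Var(ȳ_str) = Σ Wₕ²(1−fₕ)sₕ²/nₕ with Wₕ = Nₕ/32164:
  Urban: (17826/32164)²·(1−1758/17826)·228000/1758 = 35.908031
  Suburban: (8391/32164)²·(1−150/8391)·609000/150 = 271.38108
  Rural: (5947/32164)²·(1−985/5947)·890700/985 = 25.793472
  → Var(ȳ_str) = 333.08258.
Var(ȳ_srs) = (1 − 2893/32164)·708000/2893 = 222.71647.
deff = 333.08258 / 222.71647 = 1.4955.

1.4955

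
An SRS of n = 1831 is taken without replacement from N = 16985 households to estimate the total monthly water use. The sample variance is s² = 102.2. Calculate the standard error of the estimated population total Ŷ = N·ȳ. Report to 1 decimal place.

Var(Ŷ) = N²·Var(ȳ) = N²·(1 − n/N)·s²/n.
f = 1831/16985 = 0.10780100; Var(ȳ) = 0.89219900·102.2/1831 = 0.04979942.
Var(Ŷ) = 16985² · 0.04979942 = 1.4366646 × 10^7.
SE(Ŷ) = √(1.4366646 × 10^7) = 3790.3.

3790.3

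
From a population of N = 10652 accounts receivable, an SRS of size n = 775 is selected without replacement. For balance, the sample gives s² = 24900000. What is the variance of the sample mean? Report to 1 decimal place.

29791.4

Under SRS without replacement, Var(ȳ) = (1 − f)·s²/n with f = n/N = 775/10652 = 0.07275629.
Var(ȳ) = (1 − 0.07275629)·24900000/775 = 0.92724371·32129.032 = 29791.443.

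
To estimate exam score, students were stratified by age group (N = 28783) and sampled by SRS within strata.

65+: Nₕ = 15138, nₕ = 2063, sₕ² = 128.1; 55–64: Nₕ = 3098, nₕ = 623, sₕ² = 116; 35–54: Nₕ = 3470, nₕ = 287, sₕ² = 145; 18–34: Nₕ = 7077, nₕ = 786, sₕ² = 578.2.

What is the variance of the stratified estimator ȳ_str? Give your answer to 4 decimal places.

0.0628

Var(ȳ_str) = Σₕ Wₕ²(1 − fₕ)sₕ²/nₕ with Wₕ = Nₕ/N, N = 28783.
65+: Wₕ = 0.52593545; term = 0.52593545²·(1 − 0.13627956)·128.1/2063 = 0.014835015.
55–64: Wₕ = 0.10763298; term = 0.10763298²·(1 − 0.20109748)·116/623 = 0.0017232744.
35–54: Wₕ = 0.12055727; term = 0.12055727²·(1 − 0.08270893)·145/287 = 0.0067356592.
18–34: Wₕ = 0.24587430; term = 0.24587430²·(1 − 0.11106401)·578.2/786 = 0.03953232.
Sum = 0.062826269.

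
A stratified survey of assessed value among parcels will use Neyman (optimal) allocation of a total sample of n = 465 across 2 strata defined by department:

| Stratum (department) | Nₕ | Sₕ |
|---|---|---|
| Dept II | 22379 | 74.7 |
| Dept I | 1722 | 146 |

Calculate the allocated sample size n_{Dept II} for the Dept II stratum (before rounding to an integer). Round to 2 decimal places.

Neyman allocation: nₕ = n·NₕSₕ / Σⱼ NⱼSⱼ.
Σ NⱼSⱼ = 22379·74.7 + 1722·146 = 1.9231233 × 10^6.
n_{Dept II} = 465·22379·74.7 / (1.9231233 × 10^6) = 404.21.

404.21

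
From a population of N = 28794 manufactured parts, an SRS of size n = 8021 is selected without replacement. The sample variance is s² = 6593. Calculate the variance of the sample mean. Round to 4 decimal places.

Under SRS without replacement, Var(ȳ) = (1 − f)·s²/n with f = n/N = 8021/28794 = 0.27856498.
Var(ȳ) = (1 − 0.27856498)·6593/8021 = 0.72143502·0.82196734 = 0.59299602.

0.5930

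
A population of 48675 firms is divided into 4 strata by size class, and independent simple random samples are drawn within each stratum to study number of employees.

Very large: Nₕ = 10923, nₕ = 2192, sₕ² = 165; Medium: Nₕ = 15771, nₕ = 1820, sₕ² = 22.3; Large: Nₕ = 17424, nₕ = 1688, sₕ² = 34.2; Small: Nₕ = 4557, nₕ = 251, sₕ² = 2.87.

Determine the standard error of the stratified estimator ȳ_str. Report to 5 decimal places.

Var(ȳ_str) = Σₕ Wₕ²(1 − fₕ)sₕ²/nₕ with Wₕ = Nₕ/N, N = 48675.
Very large: Wₕ = 0.22440678; term = 0.22440678²·(1 − 0.20067747)·165/2192 = 0.0030299635.
Medium: Wₕ = 0.32400616; term = 0.32400616²·(1 − 0.11540169)·22.3/1820 = 0.0011378529.
Large: Wₕ = 0.35796610; term = 0.35796610²·(1 − 0.09687787)·34.2/1688 = 0.002344682.
Small: Wₕ = 0.09362096; term = 0.09362096²·(1 − 0.05508010)·2.87/251 = 9.4699854 × 10^-5.
Sum = 0.0066071983.
SE = √(0.0066071983) = 0.08128.

0.08128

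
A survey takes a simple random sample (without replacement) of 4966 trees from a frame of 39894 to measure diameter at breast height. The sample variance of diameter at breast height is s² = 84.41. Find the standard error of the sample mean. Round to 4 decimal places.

0.1220

Under SRS without replacement, Var(ȳ) = (1 − f)·s²/n with f = n/N = 4966/39894 = 0.12447987.
Var(ȳ) = (1 − 0.12447987)·84.41/4966 = 0.87552013·0.016997584 = 0.014881727.
SE(ȳ) = √(0.014881727) = 0.1220.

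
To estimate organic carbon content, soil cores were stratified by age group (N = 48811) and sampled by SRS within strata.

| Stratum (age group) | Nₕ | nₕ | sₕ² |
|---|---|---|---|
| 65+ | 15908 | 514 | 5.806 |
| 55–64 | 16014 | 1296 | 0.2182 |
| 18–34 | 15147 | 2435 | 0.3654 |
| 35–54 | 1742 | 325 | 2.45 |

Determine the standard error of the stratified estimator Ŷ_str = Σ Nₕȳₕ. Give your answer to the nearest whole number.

Var(Ŷ_str) = Σₕ Nₕ²(1 − fₕ)sₕ²/nₕ.
65+: 15908²·(1 − 514/15908)·5.806/514 = 2.7661834 × 10^6.
55–64: 16014²·(1 − 1296/16014)·0.2182/1296 = 39682.44.
18–34: 15147²·(1 − 2435/15147)·0.3654/2435 = 28894.161.
35–54: 1742²·(1 − 325/1742)·2.45/325 = 18608.044.
Sum = 2.853368 × 10^6.
SE = √(2.853368 × 10^6) = 1689.

1689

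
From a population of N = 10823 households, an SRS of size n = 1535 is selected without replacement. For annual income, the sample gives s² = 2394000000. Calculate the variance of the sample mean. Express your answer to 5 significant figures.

1.3384 × 10^6

Under SRS without replacement, Var(ȳ) = (1 − f)·s²/n with f = n/N = 1535/10823 = 0.14182759.
Var(ȳ) = (1 − 0.14182759)·2394000000/1535 = 0.85817241·1.5596091 × 10^6 = 1.3384135 × 10^6.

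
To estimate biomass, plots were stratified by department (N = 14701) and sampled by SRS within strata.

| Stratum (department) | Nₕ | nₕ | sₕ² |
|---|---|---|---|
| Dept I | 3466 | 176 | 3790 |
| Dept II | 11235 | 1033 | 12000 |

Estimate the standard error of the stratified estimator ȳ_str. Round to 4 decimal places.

Var(ȳ_str) = Σₕ Wₕ²(1 − fₕ)sₕ²/nₕ with Wₕ = Nₕ/N, N = 14701.
Dept I: Wₕ = 0.23576627; term = 0.23576627²·(1 − 0.05077900)·3790/176 = 1.1362064.
Dept II: Wₕ = 0.76423373; term = 0.76423373²·(1 − 0.09194482)·12000/1033 = 6.1609199.
Sum = 7.2971263.
SE = √(7.2971263) = 2.7013.

2.7013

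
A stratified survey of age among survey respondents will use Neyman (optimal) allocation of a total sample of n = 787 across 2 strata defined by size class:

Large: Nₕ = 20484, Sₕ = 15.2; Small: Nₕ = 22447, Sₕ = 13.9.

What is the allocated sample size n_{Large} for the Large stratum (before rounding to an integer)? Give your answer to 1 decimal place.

Neyman allocation: nₕ = n·NₕSₕ / Σⱼ NⱼSⱼ.
Σ NⱼSⱼ = 20484·15.2 + 22447·13.9 = 623370.1.
n_{Large} = 787·20484·15.2 / 623370.1 = 393.1.

393.1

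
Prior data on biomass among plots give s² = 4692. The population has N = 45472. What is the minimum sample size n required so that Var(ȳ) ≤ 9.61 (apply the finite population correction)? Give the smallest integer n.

Without fpc, n₀ = s²/D = 4692/9.61 = 488.2414.
With fpc, (1 − n/N)·s²/n ≤ D requires n ≥ n₀/(1 + n₀/N) = 488.2414/(1 + 488.2414/45472) = 483.0548.
Rounding up, n = 484.

484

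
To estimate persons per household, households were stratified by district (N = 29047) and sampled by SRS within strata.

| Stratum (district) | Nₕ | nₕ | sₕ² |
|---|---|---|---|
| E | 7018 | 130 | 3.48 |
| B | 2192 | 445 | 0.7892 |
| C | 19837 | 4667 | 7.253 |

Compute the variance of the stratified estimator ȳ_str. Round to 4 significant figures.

Var(ȳ_str) = Σₕ Wₕ²(1 − fₕ)sₕ²/nₕ with Wₕ = Nₕ/N, N = 29047.
E: Wₕ = 0.24160843; term = 0.24160843²·(1 − 0.01852380)·3.48/130 = 0.0015336979.
B: Wₕ = 0.07546390; term = 0.07546390²·(1 − 0.20301095)·0.7892/445 = 8.049297 × 10^-6.
C: Wₕ = 0.68292767; term = 0.68292767²·(1 − 0.23526743)·7.253/4667 = 5.5429235 × 10^-4.
Sum = 0.0020960395.

0.002096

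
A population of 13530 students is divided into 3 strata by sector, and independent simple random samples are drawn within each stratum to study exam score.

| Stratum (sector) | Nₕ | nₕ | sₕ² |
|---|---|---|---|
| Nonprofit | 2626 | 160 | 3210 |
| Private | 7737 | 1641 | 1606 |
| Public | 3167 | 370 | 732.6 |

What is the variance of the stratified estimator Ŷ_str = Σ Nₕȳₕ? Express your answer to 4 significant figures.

Var(Ŷ_str) = Σₕ Nₕ²(1 − fₕ)sₕ²/nₕ.
Nonprofit: 2626²·(1 − 160/2626)·3210/160 = 1.2991905 × 10^8.
Private: 7737²·(1 − 1641/7737)·1606/1641 = 4.6158801 × 10^7.
Public: 3167²·(1 − 370/3167)·732.6/370 = 1.7539036 × 10^7.
Sum = 1.9361689 × 10^8.

1.936 × 10^8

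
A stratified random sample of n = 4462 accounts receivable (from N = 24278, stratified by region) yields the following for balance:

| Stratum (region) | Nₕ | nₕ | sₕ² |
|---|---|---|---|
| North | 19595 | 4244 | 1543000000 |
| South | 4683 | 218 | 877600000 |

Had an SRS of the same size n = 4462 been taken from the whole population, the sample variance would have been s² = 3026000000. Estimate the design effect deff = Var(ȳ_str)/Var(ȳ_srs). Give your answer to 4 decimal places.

0.5932

Var(ȳ_str) = Σ Wₕ²(1−fₕ)sₕ²/nₕ with Wₕ = Nₕ/24278:
  North: (19595/24278)²·(1−4244/19595)·1543000000/4244 = 185543.9
  South: (4683/24278)²·(1−218/4683)·877600000/218 = 142810.43
  → Var(ȳ_str) = 328354.33.
Var(ȳ_srs) = (1 − 4462/24278)·3026000000/4462 = 553531.63.
deff = 328354.33 / 553531.63 = 0.5932.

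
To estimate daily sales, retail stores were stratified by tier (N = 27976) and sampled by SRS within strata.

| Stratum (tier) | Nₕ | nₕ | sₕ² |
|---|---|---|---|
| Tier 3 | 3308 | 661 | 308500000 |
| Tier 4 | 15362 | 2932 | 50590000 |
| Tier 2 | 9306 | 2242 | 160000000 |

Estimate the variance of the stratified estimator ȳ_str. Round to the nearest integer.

15425

Var(ȳ_str) = Σₕ Wₕ²(1 − fₕ)sₕ²/nₕ with Wₕ = Nₕ/N, N = 27976.
Tier 3: Wₕ = 0.11824421; term = 0.11824421²·(1 − 0.19981862)·308500000/661 = 5221.5797.
Tier 4: Wₕ = 0.54911353; term = 0.54911353²·(1 − 0.19086057)·50590000/2932 = 4209.673.
Tier 2: Wₕ = 0.33264226; term = 0.33264226²·(1 − 0.24091984)·160000000/2242 = 5994.1399.
Sum = 15425.393.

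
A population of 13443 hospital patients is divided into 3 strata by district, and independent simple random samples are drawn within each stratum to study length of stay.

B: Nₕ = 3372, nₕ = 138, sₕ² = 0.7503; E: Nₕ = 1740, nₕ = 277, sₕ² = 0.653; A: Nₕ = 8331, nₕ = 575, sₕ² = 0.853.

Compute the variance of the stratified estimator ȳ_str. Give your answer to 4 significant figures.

8.917 × 10^-4

Var(ȳ_str) = Σₕ Wₕ²(1 − fₕ)sₕ²/nₕ with Wₕ = Nₕ/N, N = 13443.
B: Wₕ = 0.25083687; term = 0.25083687²·(1 − 0.04092527)·0.7503/138 = 3.2808853 × 10^-4.
E: Wₕ = 0.12943539; term = 0.12943539²·(1 − 0.15919540)·0.653/277 = 3.3207378 × 10^-5.
A: Wₕ = 0.61972774; term = 0.61972774²·(1 − 0.06901933)·0.853/575 = 5.3042468 × 10^-4.
Sum = 8.9172059 × 10^-4.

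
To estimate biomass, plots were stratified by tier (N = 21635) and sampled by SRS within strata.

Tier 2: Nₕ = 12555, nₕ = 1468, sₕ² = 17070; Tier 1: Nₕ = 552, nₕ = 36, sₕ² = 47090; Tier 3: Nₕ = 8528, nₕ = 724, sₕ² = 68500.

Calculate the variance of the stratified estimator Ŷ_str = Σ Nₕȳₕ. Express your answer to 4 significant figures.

Var(Ŷ_str) = Σₕ Nₕ²(1 − fₕ)sₕ²/nₕ.
Tier 2: 12555²·(1 − 1468/12555)·17070/1468 = 1.6185951 × 10^9.
Tier 1: 552²·(1 − 36/552)·47090/36 = 3.7257608 × 10^8.
Tier 3: 8528²·(1 − 724/8528)·68500/724 = 6.2967501 × 10^9.
Sum = 8.2879213 × 10^9.

8.288 × 10^9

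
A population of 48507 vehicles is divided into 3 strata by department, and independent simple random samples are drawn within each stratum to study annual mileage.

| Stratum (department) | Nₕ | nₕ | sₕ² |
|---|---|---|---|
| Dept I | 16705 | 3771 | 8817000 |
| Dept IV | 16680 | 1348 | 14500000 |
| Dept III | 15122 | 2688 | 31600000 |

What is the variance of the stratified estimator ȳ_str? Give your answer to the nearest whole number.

Var(ȳ_str) = Σₕ Wₕ²(1 − fₕ)sₕ²/nₕ with Wₕ = Nₕ/N, N = 48507.
Dept I: Wₕ = 0.34438328; term = 0.34438328²·(1 − 0.22574080)·8817000/3771 = 214.70137.
Dept IV: Wₕ = 0.34386790; term = 0.34386790²·(1 − 0.08081535)·14500000/1348 = 1169.1336.
Dept III: Wₕ = 0.31174882; term = 0.31174882²·(1 − 0.17775427)·31600000/2688 = 939.44008.
Sum = 2323.2751.

2323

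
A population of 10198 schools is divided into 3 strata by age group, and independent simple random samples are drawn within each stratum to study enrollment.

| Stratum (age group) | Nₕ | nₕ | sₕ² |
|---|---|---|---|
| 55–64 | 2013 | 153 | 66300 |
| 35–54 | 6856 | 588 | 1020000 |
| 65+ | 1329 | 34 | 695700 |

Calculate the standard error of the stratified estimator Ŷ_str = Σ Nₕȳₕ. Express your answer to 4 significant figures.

Var(Ŷ_str) = Σₕ Nₕ²(1 − fₕ)sₕ²/nₕ.
55–64: 2013²·(1 − 153/2013)·66300/153 = 1.622478 × 10^9.
35–54: 6856²·(1 − 588/6856)·1020000/588 = 7.4545708 × 10^10.
65+: 1329²·(1 − 34/1329)·695700/34 = 3.5215822 × 10^10.
Sum = 1.1138401 × 10^11.
SE = √(1.1138401 × 10^11) = 333700.

333700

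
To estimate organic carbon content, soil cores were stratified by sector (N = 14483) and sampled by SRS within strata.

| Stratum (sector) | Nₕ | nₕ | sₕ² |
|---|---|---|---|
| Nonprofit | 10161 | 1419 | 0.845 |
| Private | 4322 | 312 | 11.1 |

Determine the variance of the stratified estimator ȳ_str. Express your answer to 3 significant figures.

Var(ȳ_str) = Σₕ Wₕ²(1 − fₕ)sₕ²/nₕ with Wₕ = Nₕ/N, N = 14483.
Nonprofit: Wₕ = 0.70158116; term = 0.70158116²·(1 − 0.13965161)·0.845/1419 = 2.5217644 × 10^-4.
Private: Wₕ = 0.29841884; term = 0.29841884²·(1 − 0.07218880)·11.1/312 = 0.0029395473.
Sum = 0.0031917237.

0.00319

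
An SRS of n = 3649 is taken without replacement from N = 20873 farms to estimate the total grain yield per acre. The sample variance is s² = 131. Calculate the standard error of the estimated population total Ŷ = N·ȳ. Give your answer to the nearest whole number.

Var(Ŷ) = N²·Var(ȳ) = N²·(1 − n/N)·s²/n.
f = 3649/20873 = 0.17481914; Var(ȳ) = 0.82518086·131/3649 = 0.029624196.
Var(Ŷ) = 20873² · 0.029624196 = 1.2906733 × 10^7.
SE(Ŷ) = √(1.2906733 × 10^7) = 3593.

3593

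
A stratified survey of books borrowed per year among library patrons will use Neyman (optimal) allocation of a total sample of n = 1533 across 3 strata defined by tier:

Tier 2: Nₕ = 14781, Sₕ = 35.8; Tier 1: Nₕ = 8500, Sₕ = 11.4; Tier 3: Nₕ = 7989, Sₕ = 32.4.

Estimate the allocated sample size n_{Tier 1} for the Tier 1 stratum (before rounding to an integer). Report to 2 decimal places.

167.87

Neyman allocation: nₕ = n·NₕSₕ / Σⱼ NⱼSⱼ.
Σ NⱼSⱼ = 14781·35.8 + 8500·11.4 + 7989·32.4 = 884903.4.
n_{Tier 1} = 1533·8500·11.4 / 884903.4 = 167.87.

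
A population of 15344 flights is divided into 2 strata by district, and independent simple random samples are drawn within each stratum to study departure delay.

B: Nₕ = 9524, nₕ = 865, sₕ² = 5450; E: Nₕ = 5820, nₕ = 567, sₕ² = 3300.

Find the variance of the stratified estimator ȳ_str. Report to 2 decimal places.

Var(ȳ_str) = Σₕ Wₕ²(1 − fₕ)sₕ²/nₕ with Wₕ = Nₕ/N, N = 15344.
B: Wₕ = 0.62069864; term = 0.62069864²·(1 − 0.09082318)·5450/865 = 2.2069391.
E: Wₕ = 0.37930136; term = 0.37930136²·(1 − 0.09742268)·3300/567 = 0.75576032.
Sum = 2.9626994.

2.96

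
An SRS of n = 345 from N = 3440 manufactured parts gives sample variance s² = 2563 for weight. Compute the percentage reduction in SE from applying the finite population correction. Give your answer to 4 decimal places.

5.1470

f = n/N = 345/3440 = 0.10029070.
SE_no-fpc = √(s²/n) = 2.7256165; SE_fpc = √((1−f)s²/n) = 2.5853293.
Ratio = √(1−f) = 0.94853007. Reduction = 100·(1 − 0.94853007) = 5.1470%.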